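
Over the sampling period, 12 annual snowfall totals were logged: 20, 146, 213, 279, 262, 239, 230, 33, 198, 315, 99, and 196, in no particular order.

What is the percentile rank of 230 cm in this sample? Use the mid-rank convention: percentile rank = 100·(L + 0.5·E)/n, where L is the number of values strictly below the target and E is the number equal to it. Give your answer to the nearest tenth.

62.5

Sorted: 20, 33, 99, 146, 196, 198, 213, 230, 239, 262, 279, 315.
Count below 230: L = 7; count equal: E = 1; n = 12.
Percentile rank = 100·(7 + 0.5·1)/12 = 100·7.5/12 = 62.5.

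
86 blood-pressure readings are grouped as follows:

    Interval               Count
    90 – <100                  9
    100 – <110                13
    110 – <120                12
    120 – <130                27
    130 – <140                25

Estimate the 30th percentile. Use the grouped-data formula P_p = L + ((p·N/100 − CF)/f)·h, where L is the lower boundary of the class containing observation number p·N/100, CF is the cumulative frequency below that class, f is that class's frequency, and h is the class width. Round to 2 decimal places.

N = 86; target position k = 30/100 · 86 = 25.8.
Cumulative frequencies: 9, 22, 34, 61, 86.
Observation 25.8 falls in the class 110 – <120.
L = 110, CF = 22, f = 12, h = 10.
P30 = 110 + ((25.8 − 22)/12)·10 = 110 + 3.16667 = 113.167.

113.17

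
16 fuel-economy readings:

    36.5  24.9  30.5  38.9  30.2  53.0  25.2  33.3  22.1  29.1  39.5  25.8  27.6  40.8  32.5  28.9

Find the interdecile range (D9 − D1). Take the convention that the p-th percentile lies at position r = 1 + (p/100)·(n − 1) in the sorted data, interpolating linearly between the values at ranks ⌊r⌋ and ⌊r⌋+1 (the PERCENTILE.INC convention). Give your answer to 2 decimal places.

Sorted: 22.1, 24.9, 25.2, 25.8, 27.6, 28.9, 29.1, 30.2, 30.5, 32.5, 33.3, 36.5, 38.9, 39.5, 40.8, 53.0.
n = 16.
P10: r = 2.5; ranks 2–3 are 24.9, 25.2; interpolating gives 25.05.
P90: r = 14.5; ranks 14–15 are 39.5, 40.8; interpolating gives 40.15.
Difference: 40.15 − 25.05 = 15.1.

15.10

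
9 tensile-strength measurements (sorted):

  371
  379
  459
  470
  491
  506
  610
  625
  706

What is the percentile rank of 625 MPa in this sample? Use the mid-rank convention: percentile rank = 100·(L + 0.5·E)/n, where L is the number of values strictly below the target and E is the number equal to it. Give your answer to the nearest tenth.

Count below 625: L = 7; count equal: E = 1; n = 9.
Percentile rank = 100·(7 + 0.5·1)/9 = 100·7.5/9 = 83.33.

83.3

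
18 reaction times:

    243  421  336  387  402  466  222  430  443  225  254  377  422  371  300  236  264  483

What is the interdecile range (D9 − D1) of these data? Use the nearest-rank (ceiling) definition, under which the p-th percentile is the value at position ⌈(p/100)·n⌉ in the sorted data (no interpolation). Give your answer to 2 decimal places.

Sorted: 222, 225, 236, 243, 254, 264, 300, 336, 371, 377, 387, 402, 421, 422, 430, 443, 466, 483.
n = 18.
P10: rank ⌈10/100·18⌉ = 2 → 225.
P90: rank ⌈90/100·18⌉ = 17 → 466.
Difference: 466 − 225 = 241.

241.00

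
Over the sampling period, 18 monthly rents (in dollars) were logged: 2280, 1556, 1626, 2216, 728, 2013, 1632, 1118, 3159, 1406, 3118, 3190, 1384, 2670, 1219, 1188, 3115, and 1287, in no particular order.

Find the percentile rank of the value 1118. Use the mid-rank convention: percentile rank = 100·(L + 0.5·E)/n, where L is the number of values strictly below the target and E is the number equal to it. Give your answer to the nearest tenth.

8.3

Sorted: 728, 1118, 1188, 1219, 1287, 1384, 1406, 1556, 1626, 1632, 2013, 2216, 2280, 2670, 3115, 3118, 3159, 3190.
Count below 1118: L = 1; count equal: E = 1; n = 18.
Percentile rank = 100·(1 + 0.5·1)/18 = 100·1.5/18 = 8.333.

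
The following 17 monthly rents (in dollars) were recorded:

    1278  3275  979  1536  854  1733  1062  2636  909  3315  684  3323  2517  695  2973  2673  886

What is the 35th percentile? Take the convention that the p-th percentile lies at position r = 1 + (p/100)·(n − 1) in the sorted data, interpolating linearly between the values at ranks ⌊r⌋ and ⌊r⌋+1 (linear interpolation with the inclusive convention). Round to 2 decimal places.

Sorted: 684, 695, 854, 886, 909, 979, 1062, 1278, 1536, 1733, 2517, 2636, 2673, 2973, 3275, 3315, 3323.
n = 17.
r = 1 + (35/100)·(17 − 1) = 1 + 5.6 = 6.6.
Rank 6 is 979 and rank 7 is 1062.
Interpolate: 979 + 0.6·(1062 − 979) = 979 + 0.6·83 = 1028.8.

1028.80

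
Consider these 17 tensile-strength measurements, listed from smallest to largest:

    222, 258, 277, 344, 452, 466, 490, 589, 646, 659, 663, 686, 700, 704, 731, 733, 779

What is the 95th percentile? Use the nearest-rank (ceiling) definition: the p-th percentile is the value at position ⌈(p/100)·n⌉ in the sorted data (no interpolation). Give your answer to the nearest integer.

779

n = 17.
Position = ⌈95/100 · 17⌉ = ⌈16.15⌉ = 17.
The value at rank 17 is 779.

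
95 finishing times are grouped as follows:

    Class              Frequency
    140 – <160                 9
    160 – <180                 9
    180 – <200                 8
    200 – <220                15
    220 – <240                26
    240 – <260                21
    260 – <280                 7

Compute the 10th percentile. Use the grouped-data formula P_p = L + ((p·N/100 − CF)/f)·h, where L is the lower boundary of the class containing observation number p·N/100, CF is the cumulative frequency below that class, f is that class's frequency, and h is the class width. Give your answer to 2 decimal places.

N = 95; target position k = 10/100 · 95 = 9.5.
Cumulative frequencies: 9, 18, 26, 41, 67, 88, 95.
Observation 9.5 falls in the class 160 – <180.
L = 160, CF = 9, f = 9, h = 20.
P10 = 160 + ((9.5 − 9)/9)·20 = 160 + 1.11111 = 161.111.

161.11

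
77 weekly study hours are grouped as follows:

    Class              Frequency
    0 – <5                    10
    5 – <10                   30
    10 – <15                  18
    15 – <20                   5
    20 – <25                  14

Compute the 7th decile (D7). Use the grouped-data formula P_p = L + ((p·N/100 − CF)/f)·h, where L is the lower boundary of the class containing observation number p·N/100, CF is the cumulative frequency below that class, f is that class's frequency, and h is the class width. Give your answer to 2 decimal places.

N = 77; target position k = 70/100 · 77 = 53.9.
Cumulative frequencies: 10, 40, 58, 63, 77.
Observation 53.9 falls in the class 10 – <15.
L = 10, CF = 40, f = 18, h = 5.
P70 = 10 + ((53.9 − 40)/18)·5 = 10 + 3.86111 = 13.8611.

13.86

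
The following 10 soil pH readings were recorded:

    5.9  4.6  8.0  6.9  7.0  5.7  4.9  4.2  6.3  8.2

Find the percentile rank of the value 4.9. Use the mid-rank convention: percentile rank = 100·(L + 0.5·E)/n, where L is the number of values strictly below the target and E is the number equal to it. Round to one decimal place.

Sorted: 4.2, 4.6, 4.9, 5.7, 5.9, 6.3, 6.9, 7.0, 8.0, 8.2.
Count below 4.9: L = 2; count equal: E = 1; n = 10.
Percentile rank = 100·(2 + 0.5·1)/10 = 100·2.5/10 = 25.

25.0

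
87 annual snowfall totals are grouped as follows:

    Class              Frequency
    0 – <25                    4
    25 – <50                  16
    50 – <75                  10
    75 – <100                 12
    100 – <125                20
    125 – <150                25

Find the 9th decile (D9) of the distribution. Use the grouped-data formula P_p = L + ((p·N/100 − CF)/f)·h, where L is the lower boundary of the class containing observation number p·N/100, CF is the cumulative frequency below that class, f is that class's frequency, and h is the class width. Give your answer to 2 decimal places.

141.30

N = 87; target position k = 90/100 · 87 = 78.3.
Cumulative frequencies: 4, 20, 30, 42, 62, 87.
Observation 78.3 falls in the class 125 – <150.
L = 125, CF = 62, f = 25, h = 25.
P90 = 125 + ((78.3 − 62)/25)·25 = 125 + 16.3 = 141.3.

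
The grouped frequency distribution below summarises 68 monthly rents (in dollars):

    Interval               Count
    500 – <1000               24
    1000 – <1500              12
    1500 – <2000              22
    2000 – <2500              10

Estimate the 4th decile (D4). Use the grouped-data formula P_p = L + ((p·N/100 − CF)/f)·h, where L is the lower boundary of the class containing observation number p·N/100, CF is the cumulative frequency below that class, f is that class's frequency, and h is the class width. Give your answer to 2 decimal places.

1133.33

N = 68; target position k = 40/100 · 68 = 27.2.
Cumulative frequencies: 24, 36, 58, 68.
Observation 27.2 falls in the class 1000 – <1500.
L = 1000, CF = 24, f = 12, h = 500.
P40 = 1000 + ((27.2 − 24)/12)·500 = 1000 + 133.333 = 1133.33.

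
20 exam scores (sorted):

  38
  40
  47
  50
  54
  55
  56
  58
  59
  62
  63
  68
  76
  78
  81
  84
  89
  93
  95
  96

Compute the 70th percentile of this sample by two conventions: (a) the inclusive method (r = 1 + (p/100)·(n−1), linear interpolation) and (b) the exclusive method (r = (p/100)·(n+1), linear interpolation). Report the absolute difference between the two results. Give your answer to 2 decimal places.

n = 20.
(a) r = 14.3; between ranks 14 (78) and 15 (81): 78.9.
(b) r = 14.7; between ranks 14 (78) and 15 (81): 80.1.
|78.9 − 80.1| = 1.2.

1.20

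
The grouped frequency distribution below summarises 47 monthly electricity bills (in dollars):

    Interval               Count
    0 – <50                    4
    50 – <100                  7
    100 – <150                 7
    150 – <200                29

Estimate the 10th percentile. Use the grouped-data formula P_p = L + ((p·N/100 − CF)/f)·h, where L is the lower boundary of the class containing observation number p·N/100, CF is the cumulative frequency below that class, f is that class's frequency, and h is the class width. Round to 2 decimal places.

N = 47; target position k = 10/100 · 47 = 4.7.
Cumulative frequencies: 4, 11, 18, 47.
Observation 4.7 falls in the class 50 – <100.
L = 50, CF = 4, f = 7, h = 50.
P10 = 50 + ((4.7 − 4)/7)·50 = 50 + 5 = 55.

55.00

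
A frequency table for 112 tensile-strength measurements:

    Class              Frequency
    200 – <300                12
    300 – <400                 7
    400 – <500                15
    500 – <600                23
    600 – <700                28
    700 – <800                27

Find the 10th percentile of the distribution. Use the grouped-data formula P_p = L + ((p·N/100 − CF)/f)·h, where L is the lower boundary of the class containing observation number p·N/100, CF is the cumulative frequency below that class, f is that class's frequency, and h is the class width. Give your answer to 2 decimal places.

293.33

N = 112; target position k = 10/100 · 112 = 11.2.
Cumulative frequencies: 12, 19, 34, 57, 85, 112.
Observation 11.2 falls in the class 200 – <300.
L = 200, CF = 0, f = 12, h = 100.
P10 = 200 + ((11.2 − 0)/12)·100 = 200 + 93.3333 = 293.333.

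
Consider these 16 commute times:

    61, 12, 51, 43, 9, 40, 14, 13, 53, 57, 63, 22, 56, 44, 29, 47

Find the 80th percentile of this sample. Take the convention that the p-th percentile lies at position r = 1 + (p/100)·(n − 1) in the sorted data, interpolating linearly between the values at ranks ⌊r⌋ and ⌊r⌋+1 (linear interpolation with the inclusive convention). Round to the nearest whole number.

56

Sorted: 9, 12, 13, 14, 22, 29, 40, 43, 44, 47, 51, 53, 56, 57, 61, 63.
n = 16.
r = 1 + (80/100)·(16 − 1) = 1 + 12 = 13.
r is an integer, so P80 is the value at rank 13: 56.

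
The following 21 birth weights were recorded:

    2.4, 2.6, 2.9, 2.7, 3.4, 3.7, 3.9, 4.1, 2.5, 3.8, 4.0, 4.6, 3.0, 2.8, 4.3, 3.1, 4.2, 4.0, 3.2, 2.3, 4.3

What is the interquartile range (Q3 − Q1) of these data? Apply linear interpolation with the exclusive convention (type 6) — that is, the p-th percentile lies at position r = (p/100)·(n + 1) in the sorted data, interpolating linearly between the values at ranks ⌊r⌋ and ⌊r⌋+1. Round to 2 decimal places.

1.30

Sorted: 2.3, 2.4, 2.5, 2.6, 2.7, 2.8, 2.9, 3.0, 3.1, 3.2, 3.4, 3.7, 3.8, 3.9, 4.0, 4.0, 4.1, 4.2, 4.3, 4.3, 4.6.
n = 21.
P25: r = 5.5; ranks 5–6 are 2.7, 2.8; interpolating gives 2.75.
P75: r = 16.5; ranks 16–17 are 4.0, 4.1; interpolating gives 4.05.
Difference: 4.05 − 2.75 = 1.3.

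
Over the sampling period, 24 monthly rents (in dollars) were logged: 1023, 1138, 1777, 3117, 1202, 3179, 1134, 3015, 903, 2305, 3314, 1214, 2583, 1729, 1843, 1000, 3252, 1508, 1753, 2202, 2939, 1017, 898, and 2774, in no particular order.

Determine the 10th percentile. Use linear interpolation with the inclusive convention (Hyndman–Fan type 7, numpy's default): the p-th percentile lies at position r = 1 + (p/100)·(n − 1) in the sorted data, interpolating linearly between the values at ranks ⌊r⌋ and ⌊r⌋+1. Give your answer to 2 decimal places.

Sorted: 898, 903, 1000, 1017, 1023, 1134, 1138, 1202, 1214, 1508, 1729, 1753, 1777, 1843, 2202, 2305, 2583, 2774, 2939, 3015, 3117, 3179, 3252, 3314.
n = 24.
r = 1 + (10/100)·(24 − 1) = 1 + 2.3 = 3.3.
Rank 3 is 1000 and rank 4 is 1017.
Interpolate: 1000 + 0.3·(1017 − 1000) = 1000 + 0.3·17 = 1005.1.

1005.10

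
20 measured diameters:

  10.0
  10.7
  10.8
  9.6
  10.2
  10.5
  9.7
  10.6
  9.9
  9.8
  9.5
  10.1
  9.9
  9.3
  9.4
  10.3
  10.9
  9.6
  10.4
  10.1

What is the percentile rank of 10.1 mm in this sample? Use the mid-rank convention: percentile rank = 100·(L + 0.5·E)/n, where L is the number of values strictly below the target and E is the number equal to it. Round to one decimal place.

55.0

Sorted: 9.3, 9.4, 9.5, 9.6, 9.6, 9.7, 9.8, 9.9, 9.9, 10.0, 10.1, 10.1, 10.2, 10.3, 10.4, 10.5, 10.6, 10.7, 10.8, 10.9.
Count below 10.1: L = 10; count equal: E = 2; n = 20.
Percentile rank = 100·(10 + 0.5·2)/20 = 100·11/20 = 55.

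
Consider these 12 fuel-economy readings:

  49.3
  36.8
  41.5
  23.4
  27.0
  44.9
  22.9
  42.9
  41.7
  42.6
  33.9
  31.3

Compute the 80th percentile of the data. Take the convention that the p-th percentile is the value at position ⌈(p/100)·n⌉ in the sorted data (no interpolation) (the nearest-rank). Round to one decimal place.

42.9

Sorted: 22.9, 23.4, 27.0, 31.3, 33.9, 36.8, 41.5, 41.7, 42.6, 42.9, 44.9, 49.3.
n = 12.
Position = ⌈80/100 · 12⌉ = ⌈9.6⌉ = 10.
The value at rank 10 is 42.9.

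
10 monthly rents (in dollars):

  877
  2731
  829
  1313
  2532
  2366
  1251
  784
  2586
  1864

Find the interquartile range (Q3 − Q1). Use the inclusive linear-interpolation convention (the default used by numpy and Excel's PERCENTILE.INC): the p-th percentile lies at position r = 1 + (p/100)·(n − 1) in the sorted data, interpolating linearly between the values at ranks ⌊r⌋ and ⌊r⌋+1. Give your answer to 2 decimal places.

Sorted: 784, 829, 877, 1251, 1313, 1864, 2366, 2532, 2586, 2731.
n = 10.
P25: r = 3.25; ranks 3–4 are 877, 1251; interpolating gives 970.5.
P75: r = 7.75; ranks 7–8 are 2366, 2532; interpolating gives 2490.5.
Difference: 2490.5 − 970.5 = 1520.

1520.00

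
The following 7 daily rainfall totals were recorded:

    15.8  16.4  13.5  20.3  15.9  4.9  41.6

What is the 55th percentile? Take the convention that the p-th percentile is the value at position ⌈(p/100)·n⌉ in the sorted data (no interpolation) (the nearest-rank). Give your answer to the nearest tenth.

15.9

Sorted: 4.9, 13.5, 15.8, 15.9, 16.4, 20.3, 41.6.
n = 7.
Position = ⌈55/100 · 7⌉ = ⌈3.85⌉ = 4.
The value at rank 4 is 15.9.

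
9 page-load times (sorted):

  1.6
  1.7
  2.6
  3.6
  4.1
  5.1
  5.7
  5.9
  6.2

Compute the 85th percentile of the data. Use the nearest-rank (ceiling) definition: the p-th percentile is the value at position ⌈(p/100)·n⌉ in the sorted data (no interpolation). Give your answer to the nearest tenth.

5.9

n = 9.
Position = ⌈85/100 · 9⌉ = ⌈7.65⌉ = 8.
The value at rank 8 is 5.9.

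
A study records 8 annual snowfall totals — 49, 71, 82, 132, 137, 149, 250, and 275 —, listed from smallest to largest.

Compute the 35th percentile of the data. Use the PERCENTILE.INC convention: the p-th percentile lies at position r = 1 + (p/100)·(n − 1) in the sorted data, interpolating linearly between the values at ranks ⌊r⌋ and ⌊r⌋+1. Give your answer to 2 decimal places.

n = 8.
r = 1 + (35/100)·(8 − 1) = 1 + 2.45 = 3.45.
Rank 3 is 82 and rank 4 is 132.
Interpolate: 82 + 0.45·(132 − 82) = 82 + 0.45·50 = 104.5.

104.50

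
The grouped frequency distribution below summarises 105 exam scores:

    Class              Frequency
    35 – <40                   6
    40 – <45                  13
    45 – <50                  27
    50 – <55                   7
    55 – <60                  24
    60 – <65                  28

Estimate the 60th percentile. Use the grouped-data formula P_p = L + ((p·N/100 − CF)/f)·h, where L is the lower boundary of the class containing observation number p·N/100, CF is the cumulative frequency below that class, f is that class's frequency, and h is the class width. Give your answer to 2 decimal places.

N = 105; target position k = 60/100 · 105 = 63.
Cumulative frequencies: 6, 19, 46, 53, 77, 105.
Observation 63 falls in the class 55 – <60.
L = 55, CF = 53, f = 24, h = 5.
P60 = 55 + ((63 − 53)/24)·5 = 55 + 2.08333 = 57.0833.

57.08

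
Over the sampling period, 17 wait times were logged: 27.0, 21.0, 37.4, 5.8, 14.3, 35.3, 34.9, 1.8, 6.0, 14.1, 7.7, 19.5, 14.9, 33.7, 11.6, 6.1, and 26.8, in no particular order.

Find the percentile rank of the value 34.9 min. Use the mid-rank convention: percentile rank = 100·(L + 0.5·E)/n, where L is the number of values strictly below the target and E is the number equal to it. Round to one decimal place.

Sorted: 1.8, 5.8, 6.0, 6.1, 7.7, 11.6, 14.1, 14.3, 14.9, 19.5, 21.0, 26.8, 27.0, 33.7, 34.9, 35.3, 37.4.
Count below 34.9: L = 14; count equal: E = 1; n = 17.
Percentile rank = 100·(14 + 0.5·1)/17 = 100·14.5/17 = 85.29.

85.3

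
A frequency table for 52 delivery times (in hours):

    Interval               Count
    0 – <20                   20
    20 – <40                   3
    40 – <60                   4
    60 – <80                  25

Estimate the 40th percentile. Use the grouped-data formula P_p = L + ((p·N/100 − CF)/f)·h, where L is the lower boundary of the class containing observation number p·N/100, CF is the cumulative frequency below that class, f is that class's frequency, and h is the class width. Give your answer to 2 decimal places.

25.33

N = 52; target position k = 40/100 · 52 = 20.8.
Cumulative frequencies: 20, 23, 27, 52.
Observation 20.8 falls in the class 20 – <40.
L = 20, CF = 20, f = 3, h = 20.
P40 = 20 + ((20.8 − 20)/3)·20 = 20 + 5.33333 = 25.3333.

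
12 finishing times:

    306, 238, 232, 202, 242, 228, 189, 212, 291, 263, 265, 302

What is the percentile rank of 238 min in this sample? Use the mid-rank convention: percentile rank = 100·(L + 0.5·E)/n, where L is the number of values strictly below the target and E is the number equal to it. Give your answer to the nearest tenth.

Sorted: 189, 202, 212, 228, 232, 238, 242, 263, 265, 291, 302, 306.
Count below 238: L = 5; count equal: E = 1; n = 12.
Percentile rank = 100·(5 + 0.5·1)/12 = 100·5.5/12 = 45.83.

45.8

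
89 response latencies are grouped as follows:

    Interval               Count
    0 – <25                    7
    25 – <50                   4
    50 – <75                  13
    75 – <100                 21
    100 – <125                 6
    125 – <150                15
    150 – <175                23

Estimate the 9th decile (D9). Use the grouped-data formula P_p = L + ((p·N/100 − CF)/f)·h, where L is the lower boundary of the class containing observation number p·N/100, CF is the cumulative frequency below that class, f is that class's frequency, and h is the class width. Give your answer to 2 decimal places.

165.33

N = 89; target position k = 90/100 · 89 = 80.1.
Cumulative frequencies: 7, 11, 24, 45, 51, 66, 89.
Observation 80.1 falls in the class 150 – <175.
L = 150, CF = 66, f = 23, h = 25.
P90 = 150 + ((80.1 − 66)/23)·25 = 150 + 15.3261 = 165.326.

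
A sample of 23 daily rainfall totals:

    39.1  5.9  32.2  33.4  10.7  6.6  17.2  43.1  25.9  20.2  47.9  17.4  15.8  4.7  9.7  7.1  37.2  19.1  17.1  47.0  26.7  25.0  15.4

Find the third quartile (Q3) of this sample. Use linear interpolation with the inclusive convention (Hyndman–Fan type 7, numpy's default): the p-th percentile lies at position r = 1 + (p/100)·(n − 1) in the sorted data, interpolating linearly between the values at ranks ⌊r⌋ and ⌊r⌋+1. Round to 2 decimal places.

Sorted: 4.7, 5.9, 6.6, 7.1, 9.7, 10.7, 15.4, 15.8, 17.1, 17.2, 17.4, 19.1, 20.2, 25.0, 25.9, 26.7, 32.2, 33.4, 37.2, 39.1, 43.1, 47.0, 47.9.
n = 23.
r = 1 + (75/100)·(23 − 1) = 1 + 16.5 = 17.5.
Rank 17 is 32.2 and rank 18 is 33.4.
Interpolate: 32.2 + 0.5·(33.4 − 32.2) = 32.2 + 0.5·1.2 = 32.8.

32.80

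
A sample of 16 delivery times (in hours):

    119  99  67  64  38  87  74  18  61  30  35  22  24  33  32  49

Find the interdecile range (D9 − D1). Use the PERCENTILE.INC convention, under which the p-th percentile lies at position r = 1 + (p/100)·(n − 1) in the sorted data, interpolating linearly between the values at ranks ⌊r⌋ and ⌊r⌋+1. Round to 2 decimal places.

Sorted: 18, 22, 24, 30, 32, 33, 35, 38, 49, 61, 64, 67, 74, 87, 99, 119.
n = 16.
P10: r = 2.5; ranks 2–3 are 22, 24; interpolating gives 23.
P90: r = 14.5; ranks 14–15 are 87, 99; interpolating gives 93.
Difference: 93 − 23 = 70.

70.00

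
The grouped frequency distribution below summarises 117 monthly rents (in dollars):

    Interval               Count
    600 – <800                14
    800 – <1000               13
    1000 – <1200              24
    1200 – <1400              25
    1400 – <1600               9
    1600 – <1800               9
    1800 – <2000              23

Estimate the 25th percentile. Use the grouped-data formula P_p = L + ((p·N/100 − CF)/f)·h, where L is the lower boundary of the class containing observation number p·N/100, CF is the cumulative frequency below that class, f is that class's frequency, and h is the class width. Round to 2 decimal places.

N = 117; target position k = 25/100 · 117 = 29.25.
Cumulative frequencies: 14, 27, 51, 76, 85, 94, 117.
Observation 29.25 falls in the class 1000 – <1200.
L = 1000, CF = 27, f = 24, h = 200.
P25 = 1000 + ((29.25 − 27)/24)·200 = 1000 + 18.75 = 1018.75.

1018.75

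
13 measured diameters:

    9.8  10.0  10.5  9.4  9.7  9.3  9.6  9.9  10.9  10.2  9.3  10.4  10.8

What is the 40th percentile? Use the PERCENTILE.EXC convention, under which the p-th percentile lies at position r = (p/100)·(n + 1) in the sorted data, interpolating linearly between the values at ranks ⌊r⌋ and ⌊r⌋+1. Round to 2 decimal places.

Sorted: 9.3, 9.3, 9.4, 9.6, 9.7, 9.8, 9.9, 10.0, 10.2, 10.4, 10.5, 10.8, 10.9.
n = 13.
r = (40/100)·(13 + 1) = 5.6.
Rank 5 is 9.7 and rank 6 is 9.8.
Interpolate: 9.7 + 0.6·(9.8 − 9.7) = 9.7 + 0.6·0.1 = 9.76.

9.76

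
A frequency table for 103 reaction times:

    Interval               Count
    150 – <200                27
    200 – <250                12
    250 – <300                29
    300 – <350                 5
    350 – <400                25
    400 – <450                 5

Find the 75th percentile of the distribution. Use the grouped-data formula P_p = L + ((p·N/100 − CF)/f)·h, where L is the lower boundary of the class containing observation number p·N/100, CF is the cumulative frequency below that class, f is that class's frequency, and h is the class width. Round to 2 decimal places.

358.50

N = 103; target position k = 75/100 · 103 = 77.25.
Cumulative frequencies: 27, 39, 68, 73, 98, 103.
Observation 77.25 falls in the class 350 – <400.
L = 350, CF = 73, f = 25, h = 50.
P75 = 350 + ((77.25 − 73)/25)·50 = 350 + 8.5 = 358.5.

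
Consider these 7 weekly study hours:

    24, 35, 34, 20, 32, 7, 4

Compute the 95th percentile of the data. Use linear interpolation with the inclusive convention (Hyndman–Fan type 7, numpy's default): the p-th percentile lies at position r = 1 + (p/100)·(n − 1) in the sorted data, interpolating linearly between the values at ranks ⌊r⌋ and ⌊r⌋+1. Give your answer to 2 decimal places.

Sorted: 4, 7, 20, 24, 32, 34, 35.
n = 7.
r = 1 + (95/100)·(7 − 1) = 1 + 5.7 = 6.7.
Rank 6 is 34 and rank 7 is 35.
Interpolate: 34 + 0.7·(35 − 34) = 34 + 0.7·1 = 34.7.

34.70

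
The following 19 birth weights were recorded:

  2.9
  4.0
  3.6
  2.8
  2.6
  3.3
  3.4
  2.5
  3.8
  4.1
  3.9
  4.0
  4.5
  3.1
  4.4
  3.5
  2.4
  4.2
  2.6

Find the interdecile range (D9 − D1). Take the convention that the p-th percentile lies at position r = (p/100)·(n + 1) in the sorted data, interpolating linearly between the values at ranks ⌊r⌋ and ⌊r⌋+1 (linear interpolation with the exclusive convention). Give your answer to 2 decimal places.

Sorted: 2.4, 2.5, 2.6, 2.6, 2.8, 2.9, 3.1, 3.3, 3.4, 3.5, 3.6, 3.8, 3.9, 4.0, 4.0, 4.1, 4.2, 4.4, 4.5.
n = 19.
P10: r = 2 (integer) → 2.5.
P90: r = 18 (integer) → 4.4.
Difference: 4.4 − 2.5 = 1.9.

1.90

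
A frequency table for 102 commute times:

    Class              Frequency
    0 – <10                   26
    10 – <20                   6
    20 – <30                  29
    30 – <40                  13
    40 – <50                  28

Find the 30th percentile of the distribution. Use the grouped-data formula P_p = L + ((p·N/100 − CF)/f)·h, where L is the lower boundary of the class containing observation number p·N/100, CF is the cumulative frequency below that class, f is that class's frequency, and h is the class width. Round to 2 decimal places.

N = 102; target position k = 30/100 · 102 = 30.6.
Cumulative frequencies: 26, 32, 61, 74, 102.
Observation 30.6 falls in the class 10 – <20.
L = 10, CF = 26, f = 6, h = 10.
P30 = 10 + ((30.6 − 26)/6)·10 = 10 + 7.66667 = 17.6667.

17.67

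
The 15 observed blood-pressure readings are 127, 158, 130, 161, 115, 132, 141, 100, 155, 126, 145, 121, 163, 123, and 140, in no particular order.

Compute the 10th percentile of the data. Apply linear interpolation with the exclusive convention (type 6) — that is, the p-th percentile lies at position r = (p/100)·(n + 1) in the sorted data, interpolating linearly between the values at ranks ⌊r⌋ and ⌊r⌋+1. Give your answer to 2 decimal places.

109.00

Sorted: 100, 115, 121, 123, 126, 127, 130, 132, 140, 141, 145, 155, 158, 161, 163.
n = 15.
r = (10/100)·(15 + 1) = 1.6.
Rank 1 is 100 and rank 2 is 115.
Interpolate: 100 + 0.6·(115 − 100) = 100 + 0.6·15 = 109.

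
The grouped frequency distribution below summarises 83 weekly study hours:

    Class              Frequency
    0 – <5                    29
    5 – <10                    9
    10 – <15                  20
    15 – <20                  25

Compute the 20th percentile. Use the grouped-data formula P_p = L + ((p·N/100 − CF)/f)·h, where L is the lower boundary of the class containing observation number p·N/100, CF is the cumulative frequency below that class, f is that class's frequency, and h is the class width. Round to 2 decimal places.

2.86

N = 83; target position k = 20/100 · 83 = 16.6.
Cumulative frequencies: 29, 38, 58, 83.
Observation 16.6 falls in the class 0 – <5.
L = 0, CF = 0, f = 29, h = 5.
P20 = 0 + ((16.6 − 0)/29)·5 = 0 + 2.86207 = 2.86207.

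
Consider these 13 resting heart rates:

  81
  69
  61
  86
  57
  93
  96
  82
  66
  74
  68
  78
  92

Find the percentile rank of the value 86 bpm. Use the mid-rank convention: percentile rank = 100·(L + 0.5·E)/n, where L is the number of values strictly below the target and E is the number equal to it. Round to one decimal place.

73.1

Sorted: 57, 61, 66, 68, 69, 74, 78, 81, 82, 86, 92, 93, 96.
Count below 86: L = 9; count equal: E = 1; n = 13.
Percentile rank = 100·(9 + 0.5·1)/13 = 100·9.5/13 = 73.08.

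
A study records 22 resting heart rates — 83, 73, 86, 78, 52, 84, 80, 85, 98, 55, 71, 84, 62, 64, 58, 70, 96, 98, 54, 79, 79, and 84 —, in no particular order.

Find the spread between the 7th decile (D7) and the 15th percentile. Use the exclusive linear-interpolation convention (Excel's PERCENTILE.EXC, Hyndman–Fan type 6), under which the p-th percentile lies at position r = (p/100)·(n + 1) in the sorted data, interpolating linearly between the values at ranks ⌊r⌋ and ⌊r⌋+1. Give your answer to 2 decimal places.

Sorted: 52, 54, 55, 58, 62, 64, 70, 71, 73, 78, 79, 79, 80, 83, 84, 84, 84, 85, 86, 96, 98, 98.
n = 22.
P15: r = 3.45; ranks 3–4 are 55, 58; interpolating gives 56.35.
P70: r = 16.1; ranks 16–17 are 84, 84; interpolating gives 84.
Difference: 84 − 56.35 = 27.65.

27.65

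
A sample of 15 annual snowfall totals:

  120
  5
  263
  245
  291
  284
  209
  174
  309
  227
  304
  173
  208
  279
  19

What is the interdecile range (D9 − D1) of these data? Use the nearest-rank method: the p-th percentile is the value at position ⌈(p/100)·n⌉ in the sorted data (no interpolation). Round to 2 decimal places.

285.00

Sorted: 5, 19, 120, 173, 174, 208, 209, 227, 245, 263, 279, 284, 291, 304, 309.
n = 15.
P10: rank ⌈10/100·15⌉ = 2 → 19.
P90: rank ⌈90/100·15⌉ = 14 → 304.
Difference: 304 − 19 = 285.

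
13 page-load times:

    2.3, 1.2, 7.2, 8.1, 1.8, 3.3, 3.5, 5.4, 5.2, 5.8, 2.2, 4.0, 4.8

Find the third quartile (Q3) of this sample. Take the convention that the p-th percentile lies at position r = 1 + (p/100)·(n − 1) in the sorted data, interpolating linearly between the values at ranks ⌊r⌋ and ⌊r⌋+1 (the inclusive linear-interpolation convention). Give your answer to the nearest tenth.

5.4

Sorted: 1.2, 1.8, 2.2, 2.3, 3.3, 3.5, 4.0, 4.8, 5.2, 5.4, 5.8, 7.2, 8.1.
n = 13.
r = 1 + (75/100)·(13 − 1) = 1 + 9 = 10.
r is an integer, so P75 is the value at rank 10: 5.4.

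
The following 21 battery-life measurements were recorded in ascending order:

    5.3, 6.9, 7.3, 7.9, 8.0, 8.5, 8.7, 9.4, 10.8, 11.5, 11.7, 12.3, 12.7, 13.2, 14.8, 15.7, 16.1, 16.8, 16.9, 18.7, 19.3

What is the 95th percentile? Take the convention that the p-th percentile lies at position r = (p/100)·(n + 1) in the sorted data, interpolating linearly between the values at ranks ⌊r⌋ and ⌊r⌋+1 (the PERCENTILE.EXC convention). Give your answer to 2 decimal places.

n = 21.
r = (95/100)·(21 + 1) = 20.9.
Rank 20 is 18.7 and rank 21 is 19.3.
Interpolate: 18.7 + 0.9·(19.3 − 18.7) = 18.7 + 0.9·0.6 = 19.24.

19.24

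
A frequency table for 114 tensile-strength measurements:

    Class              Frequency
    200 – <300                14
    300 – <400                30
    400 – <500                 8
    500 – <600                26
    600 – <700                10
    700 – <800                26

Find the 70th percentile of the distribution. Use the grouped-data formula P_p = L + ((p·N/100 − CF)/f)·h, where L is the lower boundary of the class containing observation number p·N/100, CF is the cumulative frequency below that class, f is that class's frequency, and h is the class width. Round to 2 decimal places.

618.00

N = 114; target position k = 70/100 · 114 = 79.8.
Cumulative frequencies: 14, 44, 52, 78, 88, 114.
Observation 79.8 falls in the class 600 – <700.
L = 600, CF = 78, f = 10, h = 100.
P70 = 600 + ((79.8 − 78)/10)·100 = 600 + 18 = 618.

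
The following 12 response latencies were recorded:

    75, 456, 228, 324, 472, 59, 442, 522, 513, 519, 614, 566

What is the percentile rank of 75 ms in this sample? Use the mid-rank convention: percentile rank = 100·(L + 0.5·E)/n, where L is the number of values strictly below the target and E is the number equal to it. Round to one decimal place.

Sorted: 59, 75, 228, 324, 442, 456, 472, 513, 519, 522, 566, 614.
Count below 75: L = 1; count equal: E = 1; n = 12.
Percentile rank = 100·(1 + 0.5·1)/12 = 100·1.5/12 = 12.5.

12.5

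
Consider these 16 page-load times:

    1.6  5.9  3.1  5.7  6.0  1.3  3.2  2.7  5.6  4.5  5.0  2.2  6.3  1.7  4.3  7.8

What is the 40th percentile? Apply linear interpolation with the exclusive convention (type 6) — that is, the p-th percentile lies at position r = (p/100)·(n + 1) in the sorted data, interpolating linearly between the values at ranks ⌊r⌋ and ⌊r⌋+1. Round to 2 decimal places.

Sorted: 1.3, 1.6, 1.7, 2.2, 2.7, 3.1, 3.2, 4.3, 4.5, 5.0, 5.6, 5.7, 5.9, 6.0, 6.3, 7.8.
n = 16.
r = (40/100)·(16 + 1) = 6.8.
Rank 6 is 3.1 and rank 7 is 3.2.
Interpolate: 3.1 + 0.8·(3.2 − 3.1) = 3.1 + 0.8·0.1 = 3.18.

3.18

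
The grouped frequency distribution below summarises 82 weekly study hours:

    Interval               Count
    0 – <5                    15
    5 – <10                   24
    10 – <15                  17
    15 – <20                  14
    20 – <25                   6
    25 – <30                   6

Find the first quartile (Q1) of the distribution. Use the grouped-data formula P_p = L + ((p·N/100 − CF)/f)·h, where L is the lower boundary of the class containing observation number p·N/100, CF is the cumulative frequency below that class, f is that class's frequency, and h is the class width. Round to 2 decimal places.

6.15

N = 82; target position k = 25/100 · 82 = 20.5.
Cumulative frequencies: 15, 39, 56, 70, 76, 82.
Observation 20.5 falls in the class 5 – <10.
L = 5, CF = 15, f = 24, h = 5.
P25 = 5 + ((20.5 − 15)/24)·5 = 5 + 1.14583 = 6.14583.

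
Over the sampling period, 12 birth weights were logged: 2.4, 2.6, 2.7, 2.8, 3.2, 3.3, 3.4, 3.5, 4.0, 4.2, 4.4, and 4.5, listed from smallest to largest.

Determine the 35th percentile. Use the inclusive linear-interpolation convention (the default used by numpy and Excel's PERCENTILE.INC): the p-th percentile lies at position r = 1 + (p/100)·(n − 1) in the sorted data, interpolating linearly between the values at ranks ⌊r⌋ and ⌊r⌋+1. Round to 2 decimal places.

3.14

n = 12.
r = 1 + (35/100)·(12 − 1) = 1 + 3.85 = 4.85.
Rank 4 is 2.8 and rank 5 is 3.2.
Interpolate: 2.8 + 0.85·(3.2 − 2.8) = 2.8 + 0.85·0.4 = 3.14.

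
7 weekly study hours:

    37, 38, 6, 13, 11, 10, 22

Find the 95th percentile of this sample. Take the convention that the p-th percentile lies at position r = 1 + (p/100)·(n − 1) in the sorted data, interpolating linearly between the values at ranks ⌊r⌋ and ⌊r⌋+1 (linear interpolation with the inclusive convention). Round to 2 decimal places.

Sorted: 6, 10, 11, 13, 22, 37, 38.
n = 7.
r = 1 + (95/100)·(7 − 1) = 1 + 5.7 = 6.7.
Rank 6 is 37 and rank 7 is 38.
Interpolate: 37 + 0.7·(38 − 37) = 37 + 0.7·1 = 37.7.

37.70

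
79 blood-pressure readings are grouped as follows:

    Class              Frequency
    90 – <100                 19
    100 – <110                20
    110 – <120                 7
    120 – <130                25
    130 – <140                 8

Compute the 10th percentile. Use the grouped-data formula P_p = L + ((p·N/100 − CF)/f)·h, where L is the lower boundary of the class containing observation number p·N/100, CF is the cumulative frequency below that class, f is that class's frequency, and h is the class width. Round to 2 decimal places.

N = 79; target position k = 10/100 · 79 = 7.9.
Cumulative frequencies: 19, 39, 46, 71, 79.
Observation 7.9 falls in the class 90 – <100.
L = 90, CF = 0, f = 19, h = 10.
P10 = 90 + ((7.9 − 0)/19)·10 = 90 + 4.15789 = 94.1579.

94.16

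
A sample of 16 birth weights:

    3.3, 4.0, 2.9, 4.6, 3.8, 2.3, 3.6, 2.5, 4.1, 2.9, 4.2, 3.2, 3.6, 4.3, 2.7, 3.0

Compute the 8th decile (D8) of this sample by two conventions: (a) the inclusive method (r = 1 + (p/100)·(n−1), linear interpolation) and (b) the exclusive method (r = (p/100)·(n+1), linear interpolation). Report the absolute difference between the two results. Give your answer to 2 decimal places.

0.06

Sorted: 2.3, 2.5, 2.7, 2.9, 2.9, 3.0, 3.2, 3.3, 3.6, 3.6, 3.8, 4.0, 4.1, 4.2, 4.3, 4.6.
n = 16.
(a) r = 13 → value at rank 13 = 4.1.
(b) r = 13.6; between ranks 13 (4.1) and 14 (4.2): 4.16.
|4.1 − 4.16| = 0.06.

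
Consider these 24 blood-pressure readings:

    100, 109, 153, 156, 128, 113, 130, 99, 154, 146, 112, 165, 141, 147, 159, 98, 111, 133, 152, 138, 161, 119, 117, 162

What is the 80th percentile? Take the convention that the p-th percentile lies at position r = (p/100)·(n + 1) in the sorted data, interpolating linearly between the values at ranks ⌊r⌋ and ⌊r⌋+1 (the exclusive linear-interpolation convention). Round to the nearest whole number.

Sorted: 98, 99, 100, 109, 111, 112, 113, 117, 119, 128, 130, 133, 138, 141, 146, 147, 152, 153, 154, 156, 159, 161, 162, 165.
n = 24.
r = (80/100)·(24 + 1) = 20.
r is an integer, so P80 is the value at rank 20: 156.

156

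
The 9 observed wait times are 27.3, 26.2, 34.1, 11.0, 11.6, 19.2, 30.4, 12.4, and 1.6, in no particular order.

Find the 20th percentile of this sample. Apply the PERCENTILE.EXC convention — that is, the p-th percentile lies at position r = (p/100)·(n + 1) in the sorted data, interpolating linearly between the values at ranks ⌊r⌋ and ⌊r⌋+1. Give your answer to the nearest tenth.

11.0

Sorted: 1.6, 11.0, 11.6, 12.4, 19.2, 26.2, 27.3, 30.4, 34.1.
n = 9.
r = (20/100)·(9 + 1) = 2.
r is an integer, so P20 is the value at rank 2: 11.0.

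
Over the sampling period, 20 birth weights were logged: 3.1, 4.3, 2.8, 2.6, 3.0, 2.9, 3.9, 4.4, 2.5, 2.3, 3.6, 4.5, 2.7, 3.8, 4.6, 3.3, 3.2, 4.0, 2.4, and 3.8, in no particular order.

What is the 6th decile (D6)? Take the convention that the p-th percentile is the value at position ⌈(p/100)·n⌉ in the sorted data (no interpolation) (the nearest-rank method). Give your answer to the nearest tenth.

3.6

Sorted: 2.3, 2.4, 2.5, 2.6, 2.7, 2.8, 2.9, 3.0, 3.1, 3.2, 3.3, 3.6, 3.8, 3.8, 3.9, 4.0, 4.3, 4.4, 4.5, 4.6.
n = 20.
Position = ⌈60/100 · 20⌉ = ⌈12⌉ = 12.
The value at rank 12 is 3.6.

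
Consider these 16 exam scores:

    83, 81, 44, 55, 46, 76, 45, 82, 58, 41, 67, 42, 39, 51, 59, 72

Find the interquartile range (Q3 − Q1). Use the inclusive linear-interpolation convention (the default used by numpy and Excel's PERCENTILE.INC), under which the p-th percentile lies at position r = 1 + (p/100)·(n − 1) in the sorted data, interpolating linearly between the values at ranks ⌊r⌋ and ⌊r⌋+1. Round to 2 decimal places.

Sorted: 39, 41, 42, 44, 45, 46, 51, 55, 58, 59, 67, 72, 76, 81, 82, 83.
n = 16.
P25: r = 4.75; ranks 4–5 are 44, 45; interpolating gives 44.75.
P75: r = 12.25; ranks 12–13 are 72, 76; interpolating gives 73.
Difference: 73 − 44.75 = 28.25.

28.25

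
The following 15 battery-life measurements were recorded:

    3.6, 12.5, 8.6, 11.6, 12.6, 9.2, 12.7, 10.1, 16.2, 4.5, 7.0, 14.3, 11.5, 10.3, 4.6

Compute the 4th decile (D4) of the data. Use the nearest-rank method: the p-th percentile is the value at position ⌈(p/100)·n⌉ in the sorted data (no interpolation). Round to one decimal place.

9.2

Sorted: 3.6, 4.5, 4.6, 7.0, 8.6, 9.2, 10.1, 10.3, 11.5, 11.6, 12.5, 12.6, 12.7, 14.3, 16.2.
n = 15.
Position = ⌈40/100 · 15⌉ = ⌈6⌉ = 6.
The value at rank 6 is 9.2.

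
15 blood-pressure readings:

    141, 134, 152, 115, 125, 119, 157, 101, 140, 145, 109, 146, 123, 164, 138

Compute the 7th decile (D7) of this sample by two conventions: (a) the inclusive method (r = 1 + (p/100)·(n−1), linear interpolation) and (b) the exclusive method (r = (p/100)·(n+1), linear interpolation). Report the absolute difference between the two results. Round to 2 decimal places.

1.00

Sorted: 101, 109, 115, 119, 123, 125, 134, 138, 140, 141, 145, 146, 152, 157, 164.
n = 15.
(a) r = 10.8; between ranks 10 (141) and 11 (145): 144.2.
(b) r = 11.2; between ranks 11 (145) and 12 (146): 145.2.
|144.2 − 145.2| = 1.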